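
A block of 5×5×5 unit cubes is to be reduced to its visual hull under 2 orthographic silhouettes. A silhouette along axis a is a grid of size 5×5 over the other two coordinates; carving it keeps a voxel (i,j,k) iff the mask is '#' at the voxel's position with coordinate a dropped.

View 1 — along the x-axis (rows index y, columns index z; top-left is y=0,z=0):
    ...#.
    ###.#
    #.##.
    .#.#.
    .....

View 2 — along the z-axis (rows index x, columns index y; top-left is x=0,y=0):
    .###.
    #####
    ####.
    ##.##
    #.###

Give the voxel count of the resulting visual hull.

|visual hull| = 42

full grid |V| = 125
[1] x-view keeps 10 columns → grid now 50
[2] z-view keeps 20 columns → grid now 42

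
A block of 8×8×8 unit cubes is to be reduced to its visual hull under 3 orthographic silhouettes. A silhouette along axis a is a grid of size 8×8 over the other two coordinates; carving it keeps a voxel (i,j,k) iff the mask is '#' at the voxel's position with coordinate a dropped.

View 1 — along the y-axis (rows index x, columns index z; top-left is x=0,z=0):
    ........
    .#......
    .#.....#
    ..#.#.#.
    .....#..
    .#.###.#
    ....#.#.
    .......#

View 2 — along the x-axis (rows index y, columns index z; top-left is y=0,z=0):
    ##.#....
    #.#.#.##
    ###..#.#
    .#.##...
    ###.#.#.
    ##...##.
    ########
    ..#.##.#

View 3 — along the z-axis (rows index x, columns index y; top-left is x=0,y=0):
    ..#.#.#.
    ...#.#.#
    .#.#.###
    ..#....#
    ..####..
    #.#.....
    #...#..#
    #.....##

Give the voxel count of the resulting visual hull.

full grid |V| = 512
after view 1 [y-axis, 15 of 64 cells solid] → remaining = 120
after view 2 [x-axis, 37 of 64 cells solid] → remaining = 69
after view 3 [z-axis, 25 of 64 cells solid] → remaining = 23

remaining voxels: 23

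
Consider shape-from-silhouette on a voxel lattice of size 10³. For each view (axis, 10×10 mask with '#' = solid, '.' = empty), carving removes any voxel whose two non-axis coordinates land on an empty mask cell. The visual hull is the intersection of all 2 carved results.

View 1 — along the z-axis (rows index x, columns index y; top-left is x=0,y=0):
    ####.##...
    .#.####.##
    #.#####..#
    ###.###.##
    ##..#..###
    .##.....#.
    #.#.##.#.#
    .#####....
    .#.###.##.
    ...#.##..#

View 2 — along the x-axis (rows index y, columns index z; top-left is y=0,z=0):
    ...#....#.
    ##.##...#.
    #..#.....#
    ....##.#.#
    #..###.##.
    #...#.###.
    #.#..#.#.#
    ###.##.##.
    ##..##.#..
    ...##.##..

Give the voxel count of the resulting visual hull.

|visual hull| = 264

initial block: 10^3 = 1000
after view 1 [z-axis, 58 of 100 cells solid] → remaining = 580
after view 2 [x-axis, 46 of 100 cells solid] → remaining = 264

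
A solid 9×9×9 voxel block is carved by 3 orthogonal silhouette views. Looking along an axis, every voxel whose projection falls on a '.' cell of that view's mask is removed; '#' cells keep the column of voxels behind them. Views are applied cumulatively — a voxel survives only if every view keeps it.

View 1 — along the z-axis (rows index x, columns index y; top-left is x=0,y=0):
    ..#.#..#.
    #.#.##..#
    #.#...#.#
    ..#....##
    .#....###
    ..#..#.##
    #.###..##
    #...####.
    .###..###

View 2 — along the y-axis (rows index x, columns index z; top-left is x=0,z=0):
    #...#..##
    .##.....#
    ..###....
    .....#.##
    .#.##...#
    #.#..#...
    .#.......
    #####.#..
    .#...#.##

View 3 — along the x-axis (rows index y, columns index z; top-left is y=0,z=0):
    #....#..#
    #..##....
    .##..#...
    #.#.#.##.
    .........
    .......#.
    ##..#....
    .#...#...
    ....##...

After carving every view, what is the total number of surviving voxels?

initial block: 9^3 = 729
after view 1 [z-axis, 40 of 81 cells solid] → remaining = 360
after view 2 [y-axis, 31 of 81 cells solid] → remaining = 136
after view 3 [x-axis, 22 of 81 cells solid] → remaining = 33

|visual hull| = 33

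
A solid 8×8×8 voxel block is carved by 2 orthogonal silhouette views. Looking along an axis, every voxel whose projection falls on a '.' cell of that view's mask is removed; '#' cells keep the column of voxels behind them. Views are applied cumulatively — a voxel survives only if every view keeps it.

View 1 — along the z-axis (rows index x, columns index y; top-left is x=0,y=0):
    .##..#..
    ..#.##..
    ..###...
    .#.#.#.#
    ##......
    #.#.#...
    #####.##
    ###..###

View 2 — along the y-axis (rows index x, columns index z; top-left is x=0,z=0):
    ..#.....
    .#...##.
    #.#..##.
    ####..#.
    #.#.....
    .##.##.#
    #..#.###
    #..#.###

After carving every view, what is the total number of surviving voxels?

128 voxels

before carving: 512 voxels (8×8×8)
step 1: project along z, AND mask (31/64) → |grid| = 248
step 2: project along y, AND mask (30/64) → |grid| = 128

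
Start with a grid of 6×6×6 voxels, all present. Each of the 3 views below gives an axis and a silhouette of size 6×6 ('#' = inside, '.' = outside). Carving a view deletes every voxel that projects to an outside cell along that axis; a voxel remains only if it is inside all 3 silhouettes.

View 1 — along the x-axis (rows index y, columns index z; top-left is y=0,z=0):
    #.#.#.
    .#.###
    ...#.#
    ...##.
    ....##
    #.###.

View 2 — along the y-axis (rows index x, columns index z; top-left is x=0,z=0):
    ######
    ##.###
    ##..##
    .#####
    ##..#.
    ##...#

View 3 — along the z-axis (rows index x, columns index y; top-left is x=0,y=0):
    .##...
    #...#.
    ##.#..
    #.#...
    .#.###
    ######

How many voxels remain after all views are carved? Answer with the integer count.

|visual hull| = 32

start: 6×6×6 = 216 voxels
carve view 1 (along x, YZ-mask fill 17/36): 102 voxels remain
carve view 2 (along y, XZ-mask fill 26/36): 72 voxels remain
carve view 3 (along z, XY-mask fill 19/36): 32 voxels remain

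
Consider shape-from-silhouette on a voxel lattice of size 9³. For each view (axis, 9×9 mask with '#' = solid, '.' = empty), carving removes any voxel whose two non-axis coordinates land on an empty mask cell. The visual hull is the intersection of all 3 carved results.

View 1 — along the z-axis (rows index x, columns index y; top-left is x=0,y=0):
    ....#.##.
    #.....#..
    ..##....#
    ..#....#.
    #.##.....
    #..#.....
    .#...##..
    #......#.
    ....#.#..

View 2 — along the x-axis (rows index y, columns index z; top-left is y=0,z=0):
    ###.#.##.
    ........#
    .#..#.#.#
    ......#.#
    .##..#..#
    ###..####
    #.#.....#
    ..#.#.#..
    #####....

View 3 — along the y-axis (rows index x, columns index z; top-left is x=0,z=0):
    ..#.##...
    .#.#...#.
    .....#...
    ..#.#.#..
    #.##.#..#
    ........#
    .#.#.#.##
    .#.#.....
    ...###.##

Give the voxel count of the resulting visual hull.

full grid |V| = 729
[1] z-view keeps 22 columns → grid now 198
[2] x-view keeps 35 columns → grid now 84
[3] y-view keeps 28 columns → grid now 27

|visual hull| = 27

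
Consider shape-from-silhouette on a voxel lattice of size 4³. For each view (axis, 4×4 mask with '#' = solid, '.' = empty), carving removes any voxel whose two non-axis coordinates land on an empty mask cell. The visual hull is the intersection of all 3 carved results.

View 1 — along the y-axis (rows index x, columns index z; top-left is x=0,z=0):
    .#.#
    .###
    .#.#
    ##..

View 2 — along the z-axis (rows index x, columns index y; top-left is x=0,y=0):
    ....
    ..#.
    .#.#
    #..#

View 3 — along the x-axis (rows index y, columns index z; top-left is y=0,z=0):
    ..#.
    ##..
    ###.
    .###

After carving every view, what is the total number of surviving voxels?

voxel count = 6

full grid |V| = 64
carve view 1 (along y, XZ-mask fill 9/16): 36 voxels remain
carve view 2 (along z, XY-mask fill 5/16): 11 voxels remain
carve view 3 (along x, YZ-mask fill 9/16): 6 voxels remain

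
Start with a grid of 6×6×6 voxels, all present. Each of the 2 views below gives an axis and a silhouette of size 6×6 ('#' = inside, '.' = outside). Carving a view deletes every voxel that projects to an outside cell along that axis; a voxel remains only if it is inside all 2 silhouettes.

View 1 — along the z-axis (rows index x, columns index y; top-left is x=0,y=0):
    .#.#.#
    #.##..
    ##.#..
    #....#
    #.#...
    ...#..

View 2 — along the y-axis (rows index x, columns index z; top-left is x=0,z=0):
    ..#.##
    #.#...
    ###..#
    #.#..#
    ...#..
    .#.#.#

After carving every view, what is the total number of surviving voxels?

remaining voxels: 38

full grid |V| = 216
V1 z: intersect with XY mask (14 set) -- 84 left
V2 y: intersect with XZ mask (16 set) -- 38 left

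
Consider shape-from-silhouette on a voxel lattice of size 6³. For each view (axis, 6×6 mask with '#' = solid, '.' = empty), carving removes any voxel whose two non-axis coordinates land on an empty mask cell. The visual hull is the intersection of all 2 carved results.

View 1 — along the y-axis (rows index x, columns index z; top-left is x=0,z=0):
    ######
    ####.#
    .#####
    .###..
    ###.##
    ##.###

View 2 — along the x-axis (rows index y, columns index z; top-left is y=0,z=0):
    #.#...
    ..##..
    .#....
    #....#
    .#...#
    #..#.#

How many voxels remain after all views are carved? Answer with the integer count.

full grid |V| = 216
after view 1 [y-axis, 29 of 36 cells solid] → remaining = 174
after view 2 [x-axis, 12 of 36 cells solid] → remaining = 59

|visual hull| = 59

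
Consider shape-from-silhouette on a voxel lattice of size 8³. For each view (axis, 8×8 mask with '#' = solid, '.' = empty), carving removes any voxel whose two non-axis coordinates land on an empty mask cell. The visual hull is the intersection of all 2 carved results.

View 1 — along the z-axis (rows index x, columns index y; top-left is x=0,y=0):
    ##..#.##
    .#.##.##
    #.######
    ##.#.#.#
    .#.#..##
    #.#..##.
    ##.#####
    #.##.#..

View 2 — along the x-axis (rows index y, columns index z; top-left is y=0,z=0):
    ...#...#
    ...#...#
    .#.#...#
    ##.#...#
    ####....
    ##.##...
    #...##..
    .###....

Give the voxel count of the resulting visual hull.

127 voxels

before carving: 512 voxels (8×8×8)
after view 1 [z-axis, 41 of 64 cells solid] → remaining = 328
after view 2 [x-axis, 25 of 64 cells solid] → remaining = 127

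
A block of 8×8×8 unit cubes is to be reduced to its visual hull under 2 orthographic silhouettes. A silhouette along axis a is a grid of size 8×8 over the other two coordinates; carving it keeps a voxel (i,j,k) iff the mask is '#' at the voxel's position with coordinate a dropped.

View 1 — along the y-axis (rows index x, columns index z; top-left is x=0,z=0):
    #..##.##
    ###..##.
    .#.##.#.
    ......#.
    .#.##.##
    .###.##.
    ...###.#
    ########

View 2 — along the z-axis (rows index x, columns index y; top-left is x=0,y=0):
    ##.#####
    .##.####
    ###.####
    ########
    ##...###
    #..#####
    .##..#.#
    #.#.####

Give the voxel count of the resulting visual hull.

start: 8×8×8 = 512 voxels
  1. axis=1 (XZ plane), |mask|=37  ⇒  voxels=296
  2. axis=2 (XY plane), |mask|=49  ⇒  voxels=220

220 voxels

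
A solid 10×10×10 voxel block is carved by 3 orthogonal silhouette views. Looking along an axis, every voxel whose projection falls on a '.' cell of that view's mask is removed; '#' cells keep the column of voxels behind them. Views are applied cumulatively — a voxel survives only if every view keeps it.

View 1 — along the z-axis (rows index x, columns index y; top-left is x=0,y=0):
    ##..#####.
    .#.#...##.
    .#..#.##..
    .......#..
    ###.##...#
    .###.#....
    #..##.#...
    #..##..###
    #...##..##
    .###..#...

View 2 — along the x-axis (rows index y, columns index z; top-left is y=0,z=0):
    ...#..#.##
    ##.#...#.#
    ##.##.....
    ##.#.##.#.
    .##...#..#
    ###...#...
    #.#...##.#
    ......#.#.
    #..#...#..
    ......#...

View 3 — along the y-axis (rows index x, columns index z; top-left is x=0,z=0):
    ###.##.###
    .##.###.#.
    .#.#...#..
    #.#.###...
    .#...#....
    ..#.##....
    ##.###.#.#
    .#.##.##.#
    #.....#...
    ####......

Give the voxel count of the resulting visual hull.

voxel count = 80

before carving: 1000 voxels (10×10×10)
after view 1 [z-axis, 45 of 100 cells solid] → remaining = 450
after view 2 [x-axis, 38 of 100 cells solid] → remaining = 177
after view 3 [y-axis, 46 of 100 cells solid] → remaining = 80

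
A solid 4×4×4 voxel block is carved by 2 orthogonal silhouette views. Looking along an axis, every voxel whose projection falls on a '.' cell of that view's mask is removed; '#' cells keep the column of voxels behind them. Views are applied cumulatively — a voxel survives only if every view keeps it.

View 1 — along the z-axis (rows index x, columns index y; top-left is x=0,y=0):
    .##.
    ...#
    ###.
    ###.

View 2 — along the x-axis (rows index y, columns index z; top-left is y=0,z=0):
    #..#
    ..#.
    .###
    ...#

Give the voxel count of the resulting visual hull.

start: 4×4×4 = 64 voxels
  1. axis=2 (XY plane), |mask|=9  ⇒  voxels=36
  2. axis=0 (YZ plane), |mask|=7  ⇒  voxels=17

voxel count = 17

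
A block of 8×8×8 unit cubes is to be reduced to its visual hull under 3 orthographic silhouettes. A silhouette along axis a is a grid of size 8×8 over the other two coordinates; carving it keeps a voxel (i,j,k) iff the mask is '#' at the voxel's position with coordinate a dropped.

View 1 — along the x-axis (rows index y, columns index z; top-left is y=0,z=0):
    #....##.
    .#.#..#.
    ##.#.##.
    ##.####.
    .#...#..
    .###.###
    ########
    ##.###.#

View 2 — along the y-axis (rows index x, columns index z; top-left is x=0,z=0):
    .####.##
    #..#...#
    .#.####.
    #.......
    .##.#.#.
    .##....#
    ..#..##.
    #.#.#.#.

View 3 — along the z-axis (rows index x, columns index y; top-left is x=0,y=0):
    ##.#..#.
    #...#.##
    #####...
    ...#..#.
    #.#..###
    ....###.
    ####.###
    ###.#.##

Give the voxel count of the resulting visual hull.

voxel count = 83

full grid |V| = 512
  1. axis=0 (YZ plane), |mask|=39  ⇒  voxels=312
  2. axis=1 (XZ plane), |mask|=29  ⇒  voxels=136
  3. axis=2 (XY plane), |mask|=36  ⇒  voxels=83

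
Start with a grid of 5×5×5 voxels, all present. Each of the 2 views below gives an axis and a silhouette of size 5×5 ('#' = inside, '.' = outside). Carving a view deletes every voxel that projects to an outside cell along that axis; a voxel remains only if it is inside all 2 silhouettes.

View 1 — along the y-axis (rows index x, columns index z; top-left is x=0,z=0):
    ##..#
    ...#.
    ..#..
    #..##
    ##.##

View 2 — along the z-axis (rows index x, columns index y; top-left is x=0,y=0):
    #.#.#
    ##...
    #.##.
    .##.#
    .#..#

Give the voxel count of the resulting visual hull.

|visual hull| = 31

full grid |V| = 125
step 1: project along y, AND mask (12/25) → |grid| = 60
step 2: project along z, AND mask (13/25) → |grid| = 31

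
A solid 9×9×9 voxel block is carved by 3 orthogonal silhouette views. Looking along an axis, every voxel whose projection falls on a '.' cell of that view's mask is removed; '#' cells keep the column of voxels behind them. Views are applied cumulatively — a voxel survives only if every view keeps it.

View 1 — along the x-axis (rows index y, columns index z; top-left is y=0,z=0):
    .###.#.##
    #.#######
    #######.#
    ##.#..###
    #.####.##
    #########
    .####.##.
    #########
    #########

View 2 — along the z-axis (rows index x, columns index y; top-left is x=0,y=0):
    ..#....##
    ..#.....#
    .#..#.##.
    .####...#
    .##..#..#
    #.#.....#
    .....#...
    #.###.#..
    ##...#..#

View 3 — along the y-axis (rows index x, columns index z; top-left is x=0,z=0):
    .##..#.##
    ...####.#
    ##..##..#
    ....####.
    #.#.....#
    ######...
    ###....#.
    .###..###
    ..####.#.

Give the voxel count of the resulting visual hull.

start: 9×9×9 = 729 voxels
step 1: project along x, AND mask (68/81) → |grid| = 612
step 2: project along z, AND mask (31/81) → |grid| = 242
step 3: project along y, AND mask (43/81) → |grid| = 130

130 voxels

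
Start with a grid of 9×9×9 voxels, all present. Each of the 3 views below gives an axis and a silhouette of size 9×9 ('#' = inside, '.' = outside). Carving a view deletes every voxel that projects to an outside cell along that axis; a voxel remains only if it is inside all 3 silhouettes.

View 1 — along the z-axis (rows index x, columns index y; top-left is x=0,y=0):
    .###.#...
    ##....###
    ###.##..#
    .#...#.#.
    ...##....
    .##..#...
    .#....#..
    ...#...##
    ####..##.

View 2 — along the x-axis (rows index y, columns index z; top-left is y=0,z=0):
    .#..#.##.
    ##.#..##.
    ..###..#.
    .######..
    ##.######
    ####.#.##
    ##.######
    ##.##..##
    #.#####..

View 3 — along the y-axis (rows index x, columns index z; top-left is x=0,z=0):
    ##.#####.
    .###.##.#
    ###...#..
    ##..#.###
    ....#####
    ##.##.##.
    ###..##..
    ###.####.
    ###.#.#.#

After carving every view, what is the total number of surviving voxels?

initial block: 9^3 = 729
step 1: project along z, AND mask (34/81) → |grid| = 306
step 2: project along x, AND mask (54/81) → |grid| = 197
step 3: project along y, AND mask (52/81) → |grid| = 125

125 voxels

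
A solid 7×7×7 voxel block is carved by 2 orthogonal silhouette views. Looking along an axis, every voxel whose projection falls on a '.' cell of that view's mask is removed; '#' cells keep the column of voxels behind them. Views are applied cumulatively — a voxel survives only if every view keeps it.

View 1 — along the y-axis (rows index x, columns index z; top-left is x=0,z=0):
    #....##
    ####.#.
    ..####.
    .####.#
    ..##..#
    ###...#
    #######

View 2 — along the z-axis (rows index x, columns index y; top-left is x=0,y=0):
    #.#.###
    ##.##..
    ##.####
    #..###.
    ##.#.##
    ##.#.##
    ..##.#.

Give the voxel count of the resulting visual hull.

voxel count = 135

full grid |V| = 343
carve view 1 (along y, XZ-mask fill 31/49): 217 voxels remain
carve view 2 (along z, XY-mask fill 32/49): 135 voxels remain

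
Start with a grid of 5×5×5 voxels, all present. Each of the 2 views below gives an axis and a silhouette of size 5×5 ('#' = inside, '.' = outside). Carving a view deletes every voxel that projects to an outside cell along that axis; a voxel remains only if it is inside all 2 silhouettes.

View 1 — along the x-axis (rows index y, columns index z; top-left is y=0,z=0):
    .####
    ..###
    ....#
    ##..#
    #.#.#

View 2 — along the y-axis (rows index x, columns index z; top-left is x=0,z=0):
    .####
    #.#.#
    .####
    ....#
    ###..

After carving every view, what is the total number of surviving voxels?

remaining voxels: 46

before carving: 125 voxels (5×5×5)
[1] x-view keeps 14 columns → grid now 70
[2] y-view keeps 15 columns → grid now 46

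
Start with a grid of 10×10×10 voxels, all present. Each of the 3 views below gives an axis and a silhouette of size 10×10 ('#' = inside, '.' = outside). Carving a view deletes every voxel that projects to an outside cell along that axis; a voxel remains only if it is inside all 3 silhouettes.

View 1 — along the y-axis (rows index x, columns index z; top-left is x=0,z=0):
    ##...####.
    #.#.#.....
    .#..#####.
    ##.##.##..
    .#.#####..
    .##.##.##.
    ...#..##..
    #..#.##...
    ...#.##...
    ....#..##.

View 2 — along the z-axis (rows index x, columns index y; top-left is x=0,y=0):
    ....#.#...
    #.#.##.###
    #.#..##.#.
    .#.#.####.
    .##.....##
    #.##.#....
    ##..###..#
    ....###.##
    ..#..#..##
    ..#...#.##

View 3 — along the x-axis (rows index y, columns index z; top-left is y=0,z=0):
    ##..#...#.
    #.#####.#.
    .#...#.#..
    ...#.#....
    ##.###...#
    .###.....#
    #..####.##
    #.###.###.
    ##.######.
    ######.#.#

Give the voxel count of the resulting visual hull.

voxel count = 124

start: 10×10×10 = 1000 voxels
after view 1 [y-axis, 46 of 100 cells solid] → remaining = 460
after view 2 [z-axis, 47 of 100 cells solid] → remaining = 209
after view 3 [x-axis, 56 of 100 cells solid] → remaining = 124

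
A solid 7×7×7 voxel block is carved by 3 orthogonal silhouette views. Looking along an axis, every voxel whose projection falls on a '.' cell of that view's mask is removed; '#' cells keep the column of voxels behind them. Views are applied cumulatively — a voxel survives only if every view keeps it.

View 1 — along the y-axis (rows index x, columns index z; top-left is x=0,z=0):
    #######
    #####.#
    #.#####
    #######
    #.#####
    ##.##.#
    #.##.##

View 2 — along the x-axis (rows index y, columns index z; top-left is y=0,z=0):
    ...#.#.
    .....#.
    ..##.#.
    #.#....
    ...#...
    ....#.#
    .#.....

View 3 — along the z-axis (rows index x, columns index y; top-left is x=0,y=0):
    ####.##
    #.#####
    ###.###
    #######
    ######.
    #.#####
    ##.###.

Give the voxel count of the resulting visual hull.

before carving: 343 voxels (7×7×7)
[1] y-view keeps 42 columns → grid now 294
[2] x-view keeps 12 columns → grid now 72
[3] z-view keeps 42 columns → grid now 66

voxel count = 66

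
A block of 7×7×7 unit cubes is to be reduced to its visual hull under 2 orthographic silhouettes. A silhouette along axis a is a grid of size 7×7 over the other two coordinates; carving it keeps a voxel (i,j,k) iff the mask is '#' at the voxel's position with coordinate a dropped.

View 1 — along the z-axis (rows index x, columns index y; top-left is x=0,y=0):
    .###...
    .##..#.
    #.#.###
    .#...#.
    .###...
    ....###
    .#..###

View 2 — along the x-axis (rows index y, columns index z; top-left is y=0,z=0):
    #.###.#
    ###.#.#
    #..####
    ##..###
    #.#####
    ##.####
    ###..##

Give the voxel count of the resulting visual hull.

before carving: 343 voxels (7×7×7)
after view 1 [z-axis, 23 of 49 cells solid] → remaining = 161
after view 2 [x-axis, 37 of 49 cells solid] → remaining = 123

|visual hull| = 123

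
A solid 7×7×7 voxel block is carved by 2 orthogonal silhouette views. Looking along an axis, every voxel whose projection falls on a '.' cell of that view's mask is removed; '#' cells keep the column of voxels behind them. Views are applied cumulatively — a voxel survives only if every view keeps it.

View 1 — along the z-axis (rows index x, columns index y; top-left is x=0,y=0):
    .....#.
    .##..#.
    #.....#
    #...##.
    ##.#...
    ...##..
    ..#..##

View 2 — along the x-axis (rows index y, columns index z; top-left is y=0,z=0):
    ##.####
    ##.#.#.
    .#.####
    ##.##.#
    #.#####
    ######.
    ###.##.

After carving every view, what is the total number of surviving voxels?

voxel count = 92

start: 7×7×7 = 343 voxels
  1. axis=2 (XY plane), |mask|=17  ⇒  voxels=119
  2. axis=0 (YZ plane), |mask|=37  ⇒  voxels=92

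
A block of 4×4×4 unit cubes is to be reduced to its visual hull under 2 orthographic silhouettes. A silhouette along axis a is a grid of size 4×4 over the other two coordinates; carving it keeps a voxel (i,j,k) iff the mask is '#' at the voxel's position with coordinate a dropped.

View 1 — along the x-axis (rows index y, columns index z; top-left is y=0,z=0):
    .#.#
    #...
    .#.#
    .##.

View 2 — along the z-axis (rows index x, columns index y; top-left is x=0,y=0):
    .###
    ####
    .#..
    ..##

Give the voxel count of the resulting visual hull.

initial block: 4^3 = 64
step 1: project along x, AND mask (7/16) → |grid| = 28
step 2: project along z, AND mask (10/16) → |grid| = 17

|visual hull| = 17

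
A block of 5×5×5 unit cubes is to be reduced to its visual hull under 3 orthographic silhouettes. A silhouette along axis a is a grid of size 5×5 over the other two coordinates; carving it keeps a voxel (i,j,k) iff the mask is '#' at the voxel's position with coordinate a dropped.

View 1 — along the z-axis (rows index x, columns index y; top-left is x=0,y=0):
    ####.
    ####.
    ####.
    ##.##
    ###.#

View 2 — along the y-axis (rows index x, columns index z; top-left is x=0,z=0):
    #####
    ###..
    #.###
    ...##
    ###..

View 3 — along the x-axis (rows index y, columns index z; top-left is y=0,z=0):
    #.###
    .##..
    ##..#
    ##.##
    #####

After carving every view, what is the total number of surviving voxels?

46 voxels

before carving: 125 voxels (5×5×5)
step 1: project along z, AND mask (20/25) → |grid| = 100
step 2: project along y, AND mask (17/25) → |grid| = 68
step 3: project along x, AND mask (18/25) → |grid| = 46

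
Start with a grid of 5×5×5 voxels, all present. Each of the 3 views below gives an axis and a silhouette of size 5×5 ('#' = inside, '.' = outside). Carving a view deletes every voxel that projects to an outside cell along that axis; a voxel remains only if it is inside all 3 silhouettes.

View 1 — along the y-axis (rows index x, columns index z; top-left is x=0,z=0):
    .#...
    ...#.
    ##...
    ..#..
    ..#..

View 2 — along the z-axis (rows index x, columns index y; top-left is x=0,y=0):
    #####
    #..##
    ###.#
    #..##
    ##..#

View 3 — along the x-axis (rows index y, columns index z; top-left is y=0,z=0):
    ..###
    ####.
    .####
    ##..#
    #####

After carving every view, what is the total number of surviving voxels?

before carving: 125 voxels (5×5×5)
V1 y: intersect with XZ mask (6 set) -- 30 left
V2 z: intersect with XY mask (18 set) -- 22 left
V3 x: intersect with YZ mask (19 set) -- 16 left

voxel count = 16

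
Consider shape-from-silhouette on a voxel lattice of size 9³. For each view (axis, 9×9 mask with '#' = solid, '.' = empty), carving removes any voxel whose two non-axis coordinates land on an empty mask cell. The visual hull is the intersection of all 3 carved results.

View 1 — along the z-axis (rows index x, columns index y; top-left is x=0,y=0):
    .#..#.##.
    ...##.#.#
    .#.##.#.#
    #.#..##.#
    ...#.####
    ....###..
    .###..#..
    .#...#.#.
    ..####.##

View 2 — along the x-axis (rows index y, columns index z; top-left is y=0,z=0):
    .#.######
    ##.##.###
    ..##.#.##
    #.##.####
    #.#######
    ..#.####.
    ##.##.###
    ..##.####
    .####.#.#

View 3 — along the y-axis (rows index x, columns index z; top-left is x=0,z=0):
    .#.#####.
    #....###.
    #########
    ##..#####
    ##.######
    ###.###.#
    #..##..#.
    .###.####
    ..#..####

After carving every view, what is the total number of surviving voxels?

full grid |V| = 729
[1] z-view keeps 39 columns → grid now 351
[2] x-view keeps 58 columns → grid now 253
[3] y-view keeps 57 columns → grid now 185

185 voxels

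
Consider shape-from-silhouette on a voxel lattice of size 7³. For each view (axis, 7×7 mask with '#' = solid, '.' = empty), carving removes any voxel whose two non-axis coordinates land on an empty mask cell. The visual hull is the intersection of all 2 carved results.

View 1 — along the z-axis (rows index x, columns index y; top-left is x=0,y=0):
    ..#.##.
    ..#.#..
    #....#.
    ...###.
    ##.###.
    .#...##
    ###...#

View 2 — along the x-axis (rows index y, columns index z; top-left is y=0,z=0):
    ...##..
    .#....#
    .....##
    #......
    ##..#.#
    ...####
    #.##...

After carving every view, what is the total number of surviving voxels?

remaining voxels: 62

start: 7×7×7 = 343 voxels
step 1: project along z, AND mask (22/49) → |grid| = 154
step 2: project along x, AND mask (18/49) → |grid| = 62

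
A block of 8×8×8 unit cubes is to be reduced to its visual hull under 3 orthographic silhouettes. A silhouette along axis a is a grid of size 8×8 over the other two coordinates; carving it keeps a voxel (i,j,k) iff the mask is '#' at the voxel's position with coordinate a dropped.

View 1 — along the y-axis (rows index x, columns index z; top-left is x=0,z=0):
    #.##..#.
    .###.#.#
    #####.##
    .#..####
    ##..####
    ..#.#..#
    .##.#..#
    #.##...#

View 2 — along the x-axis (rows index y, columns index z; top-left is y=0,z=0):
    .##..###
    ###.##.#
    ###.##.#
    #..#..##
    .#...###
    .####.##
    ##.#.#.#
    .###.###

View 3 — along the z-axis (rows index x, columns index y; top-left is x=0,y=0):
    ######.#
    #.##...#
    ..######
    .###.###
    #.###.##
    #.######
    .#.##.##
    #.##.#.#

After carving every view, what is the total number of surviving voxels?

start: 8×8×8 = 512 voxels
[1] y-view keeps 38 columns → grid now 304
[2] x-view keeps 42 columns → grid now 206
[3] z-view keeps 46 columns → grid now 142

remaining voxels: 142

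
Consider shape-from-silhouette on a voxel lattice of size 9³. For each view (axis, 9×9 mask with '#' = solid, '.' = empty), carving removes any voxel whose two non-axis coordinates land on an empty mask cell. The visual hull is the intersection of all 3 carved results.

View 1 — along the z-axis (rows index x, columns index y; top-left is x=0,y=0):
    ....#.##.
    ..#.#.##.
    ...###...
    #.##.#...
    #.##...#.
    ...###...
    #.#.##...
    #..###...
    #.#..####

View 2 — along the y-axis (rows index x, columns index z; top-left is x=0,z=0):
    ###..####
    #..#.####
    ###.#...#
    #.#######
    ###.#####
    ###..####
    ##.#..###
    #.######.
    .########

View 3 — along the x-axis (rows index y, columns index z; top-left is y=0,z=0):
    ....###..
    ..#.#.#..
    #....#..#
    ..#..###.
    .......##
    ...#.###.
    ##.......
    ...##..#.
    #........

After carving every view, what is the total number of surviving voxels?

|visual hull| = 83

start: 9×9×9 = 729 voxels
  1. axis=2 (XY plane), |mask|=35  ⇒  voxels=315
  2. axis=1 (XZ plane), |mask|=62  ⇒  voxels=245
  3. axis=0 (YZ plane), |mask|=25  ⇒  voxels=83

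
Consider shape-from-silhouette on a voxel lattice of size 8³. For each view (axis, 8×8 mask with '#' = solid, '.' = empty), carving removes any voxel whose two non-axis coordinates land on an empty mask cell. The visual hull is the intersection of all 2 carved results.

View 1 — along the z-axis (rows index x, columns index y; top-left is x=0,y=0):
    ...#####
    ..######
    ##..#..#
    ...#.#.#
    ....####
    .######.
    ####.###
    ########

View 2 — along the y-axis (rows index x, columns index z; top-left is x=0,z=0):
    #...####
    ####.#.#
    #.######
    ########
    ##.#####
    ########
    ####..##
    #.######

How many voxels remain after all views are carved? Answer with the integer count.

full grid |V| = 512
  1. axis=2 (XY plane), |mask|=43  ⇒  voxels=344
  2. axis=1 (XZ plane), |mask|=54  ⇒  voxels=287

remaining voxels: 287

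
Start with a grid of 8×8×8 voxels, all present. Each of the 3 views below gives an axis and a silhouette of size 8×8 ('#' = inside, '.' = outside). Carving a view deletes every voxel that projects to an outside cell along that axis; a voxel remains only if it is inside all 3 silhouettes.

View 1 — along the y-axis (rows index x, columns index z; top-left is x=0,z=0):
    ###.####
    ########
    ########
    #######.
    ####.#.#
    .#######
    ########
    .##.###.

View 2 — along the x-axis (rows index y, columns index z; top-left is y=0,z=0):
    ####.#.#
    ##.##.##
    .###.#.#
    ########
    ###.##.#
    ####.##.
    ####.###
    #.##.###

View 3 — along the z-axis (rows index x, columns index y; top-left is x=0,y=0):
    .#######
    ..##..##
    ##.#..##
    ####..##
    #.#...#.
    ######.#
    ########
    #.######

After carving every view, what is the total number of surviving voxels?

remaining voxels: 259

initial block: 8^3 = 512
  1. axis=1 (XZ plane), |mask|=56  ⇒  voxels=448
  2. axis=0 (YZ plane), |mask|=50  ⇒  voxels=350
  3. axis=2 (XY plane), |mask|=47  ⇒  voxels=259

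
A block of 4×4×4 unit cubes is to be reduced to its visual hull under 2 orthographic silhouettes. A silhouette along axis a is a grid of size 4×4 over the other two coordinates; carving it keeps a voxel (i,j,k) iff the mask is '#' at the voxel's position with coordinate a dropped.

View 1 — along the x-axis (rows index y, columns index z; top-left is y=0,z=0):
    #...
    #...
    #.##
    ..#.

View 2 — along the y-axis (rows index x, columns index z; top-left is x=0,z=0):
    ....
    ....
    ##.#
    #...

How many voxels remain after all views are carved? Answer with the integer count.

7 voxels

before carving: 64 voxels (4×4×4)
[1] x-view keeps 6 columns → grid now 24
[2] y-view keeps 4 columns → grid now 7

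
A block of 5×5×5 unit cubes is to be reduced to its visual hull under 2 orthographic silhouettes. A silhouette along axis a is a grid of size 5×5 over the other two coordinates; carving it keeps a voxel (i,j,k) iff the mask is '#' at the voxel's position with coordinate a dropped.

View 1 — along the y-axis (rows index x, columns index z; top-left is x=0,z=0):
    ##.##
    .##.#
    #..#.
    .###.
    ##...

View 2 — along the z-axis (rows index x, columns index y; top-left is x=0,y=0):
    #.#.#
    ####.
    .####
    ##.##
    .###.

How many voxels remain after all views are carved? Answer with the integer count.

initial block: 5^3 = 125
[1] y-view keeps 14 columns → grid now 70
[2] z-view keeps 18 columns → grid now 50

|visual hull| = 50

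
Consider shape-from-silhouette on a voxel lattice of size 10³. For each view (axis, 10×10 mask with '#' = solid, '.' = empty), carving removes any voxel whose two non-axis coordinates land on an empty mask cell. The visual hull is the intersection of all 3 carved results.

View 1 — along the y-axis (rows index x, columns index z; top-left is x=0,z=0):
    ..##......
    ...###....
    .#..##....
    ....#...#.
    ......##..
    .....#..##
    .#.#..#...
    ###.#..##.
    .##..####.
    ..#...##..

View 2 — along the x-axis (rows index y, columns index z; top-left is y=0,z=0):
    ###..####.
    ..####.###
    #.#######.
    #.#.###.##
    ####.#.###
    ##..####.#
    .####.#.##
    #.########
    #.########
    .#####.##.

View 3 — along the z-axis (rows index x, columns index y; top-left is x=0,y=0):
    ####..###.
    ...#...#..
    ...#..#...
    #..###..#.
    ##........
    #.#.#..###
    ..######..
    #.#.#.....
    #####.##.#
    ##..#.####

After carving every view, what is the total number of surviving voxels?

full grid |V| = 1000
V1 y: intersect with XZ mask (33 set) -- 330 left
V2 x: intersect with YZ mask (76 set) -- 255 left
V3 z: intersect with XY mask (48 set) -- 128 left

|visual hull| = 128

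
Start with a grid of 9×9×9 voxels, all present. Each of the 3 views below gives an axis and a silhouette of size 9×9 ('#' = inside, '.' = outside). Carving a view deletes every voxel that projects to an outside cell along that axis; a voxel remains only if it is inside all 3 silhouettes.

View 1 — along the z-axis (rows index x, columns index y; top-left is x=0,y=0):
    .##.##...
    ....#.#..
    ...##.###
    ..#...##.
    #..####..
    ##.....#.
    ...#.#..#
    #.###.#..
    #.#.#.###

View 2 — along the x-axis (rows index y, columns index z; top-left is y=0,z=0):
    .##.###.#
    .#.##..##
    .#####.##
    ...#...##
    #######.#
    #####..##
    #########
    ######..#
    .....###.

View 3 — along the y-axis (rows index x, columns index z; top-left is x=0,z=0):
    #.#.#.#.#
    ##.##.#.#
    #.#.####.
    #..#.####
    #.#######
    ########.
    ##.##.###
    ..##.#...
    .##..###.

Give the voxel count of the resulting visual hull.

remaining voxels: 149

full grid |V| = 729
  1. axis=2 (XY plane), |mask|=36  ⇒  voxels=324
  2. axis=0 (YZ plane), |mask|=55  ⇒  voxels=234
  3. axis=1 (XZ plane), |mask|=54  ⇒  voxels=149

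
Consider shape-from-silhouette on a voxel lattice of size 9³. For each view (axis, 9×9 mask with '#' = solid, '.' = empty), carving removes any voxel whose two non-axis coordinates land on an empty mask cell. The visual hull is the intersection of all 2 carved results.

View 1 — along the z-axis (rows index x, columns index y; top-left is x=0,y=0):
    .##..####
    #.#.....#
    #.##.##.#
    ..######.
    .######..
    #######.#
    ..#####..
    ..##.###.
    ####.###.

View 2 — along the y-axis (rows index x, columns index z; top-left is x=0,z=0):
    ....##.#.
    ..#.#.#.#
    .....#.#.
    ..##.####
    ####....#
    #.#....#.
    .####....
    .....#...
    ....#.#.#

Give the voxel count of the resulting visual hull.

initial block: 9^3 = 729
after view 1 [z-axis, 52 of 81 cells solid] → remaining = 468
after view 2 [y-axis, 31 of 81 cells solid] → remaining = 178

voxel count = 178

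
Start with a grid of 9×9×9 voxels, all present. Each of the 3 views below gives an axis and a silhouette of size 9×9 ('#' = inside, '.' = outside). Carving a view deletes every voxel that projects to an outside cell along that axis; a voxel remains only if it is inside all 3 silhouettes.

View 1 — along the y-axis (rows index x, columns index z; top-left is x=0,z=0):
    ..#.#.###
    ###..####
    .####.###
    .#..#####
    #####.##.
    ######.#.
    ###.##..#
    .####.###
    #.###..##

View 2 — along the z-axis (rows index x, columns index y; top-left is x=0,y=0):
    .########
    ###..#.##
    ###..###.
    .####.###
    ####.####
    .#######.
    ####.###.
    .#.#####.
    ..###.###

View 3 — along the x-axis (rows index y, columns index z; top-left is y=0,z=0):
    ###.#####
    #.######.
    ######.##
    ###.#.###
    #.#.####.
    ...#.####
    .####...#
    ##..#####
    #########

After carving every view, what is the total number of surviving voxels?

full grid |V| = 729
V1 y: intersect with XZ mask (58 set) -- 522 left
V2 z: intersect with XY mask (61 set) -- 391 left
V3 x: intersect with YZ mask (62 set) -- 299 left

remaining voxels: 299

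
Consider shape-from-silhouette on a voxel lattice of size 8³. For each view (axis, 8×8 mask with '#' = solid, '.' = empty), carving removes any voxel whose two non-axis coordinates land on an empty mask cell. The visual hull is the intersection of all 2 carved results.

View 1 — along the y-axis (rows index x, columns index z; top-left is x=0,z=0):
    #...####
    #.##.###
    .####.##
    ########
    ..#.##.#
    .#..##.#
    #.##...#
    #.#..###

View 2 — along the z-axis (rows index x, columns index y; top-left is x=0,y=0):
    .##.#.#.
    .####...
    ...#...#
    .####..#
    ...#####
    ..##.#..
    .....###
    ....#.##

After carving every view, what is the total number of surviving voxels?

full grid |V| = 512
V1 y: intersect with XZ mask (42 set) -- 336 left
V2 z: intersect with XY mask (29 set) -- 155 left

|visual hull| = 155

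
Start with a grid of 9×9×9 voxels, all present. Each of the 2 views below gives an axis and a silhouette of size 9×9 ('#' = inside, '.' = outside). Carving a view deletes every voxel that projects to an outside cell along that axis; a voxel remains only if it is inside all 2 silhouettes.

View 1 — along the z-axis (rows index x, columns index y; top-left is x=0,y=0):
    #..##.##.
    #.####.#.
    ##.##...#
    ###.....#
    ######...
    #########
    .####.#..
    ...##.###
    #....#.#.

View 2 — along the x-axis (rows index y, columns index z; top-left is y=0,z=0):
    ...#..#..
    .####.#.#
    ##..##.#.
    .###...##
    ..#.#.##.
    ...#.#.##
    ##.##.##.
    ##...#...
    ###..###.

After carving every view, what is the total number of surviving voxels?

remaining voxels: 211

start: 9×9×9 = 729 voxels
step 1: project along z, AND mask (48/81) → |grid| = 432
step 2: project along x, AND mask (41/81) → |grid| = 211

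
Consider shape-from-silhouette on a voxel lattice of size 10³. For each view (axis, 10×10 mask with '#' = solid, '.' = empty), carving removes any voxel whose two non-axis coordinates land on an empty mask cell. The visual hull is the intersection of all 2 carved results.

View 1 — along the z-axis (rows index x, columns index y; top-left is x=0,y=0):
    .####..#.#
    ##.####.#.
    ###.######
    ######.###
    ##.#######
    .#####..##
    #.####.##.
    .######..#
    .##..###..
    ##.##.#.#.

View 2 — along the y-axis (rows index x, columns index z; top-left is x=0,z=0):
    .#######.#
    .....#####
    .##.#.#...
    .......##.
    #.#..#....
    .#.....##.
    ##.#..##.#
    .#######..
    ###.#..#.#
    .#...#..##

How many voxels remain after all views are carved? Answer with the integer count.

remaining voxels: 330

initial block: 10^3 = 1000
carve view 1 (along z, XY-mask fill 72/100): 720 voxels remain
carve view 2 (along y, XZ-mask fill 48/100): 330 voxels remain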